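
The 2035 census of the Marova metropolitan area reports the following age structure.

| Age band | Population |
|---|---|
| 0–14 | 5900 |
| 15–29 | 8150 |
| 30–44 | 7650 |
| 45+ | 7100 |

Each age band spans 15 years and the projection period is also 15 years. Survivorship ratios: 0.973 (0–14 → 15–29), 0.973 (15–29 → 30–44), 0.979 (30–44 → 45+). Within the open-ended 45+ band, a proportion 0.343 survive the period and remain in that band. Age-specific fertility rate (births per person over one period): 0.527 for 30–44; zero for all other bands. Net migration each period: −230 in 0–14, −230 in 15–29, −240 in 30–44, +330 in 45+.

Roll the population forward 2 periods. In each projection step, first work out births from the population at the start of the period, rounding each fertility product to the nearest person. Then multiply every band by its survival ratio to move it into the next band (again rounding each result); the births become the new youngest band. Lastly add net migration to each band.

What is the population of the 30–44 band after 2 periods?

5122

(Groups numbered youngest = 1 to oldest = 4.)
After projecting period 1:
Births: 7650 * 0.527 = 4032
Group 2: 5900 * 0.973 = 5741
Group 3: 8150 * 0.973 = 7930
Group 4: 7650 * 0.979 + 7100 * 0.343 = 7489 + 2435 = 9924
Net migration: Group 1 − 230 → 3802; Group 2 − 230 → 5511; Group 3 − 240 → 7690; Group 4 + 330 → 10254
Population now: 0–14=3802, 15–29=5511, 30–44=7690, 45+=10254
After projecting period 2:
Births: 7690 * 0.527 = 4053
Group 2: 3802 * 0.973 = 3699
Group 3: 5511 * 0.973 = 5362
Group 4: 7690 * 0.979 + 10254 * 0.343 = 7529 + 3517 = 11046
Net migration: Group 1 − 230 → 3823; Group 2 − 230 → 3469; Group 3 − 240 → 5122; Group 4 + 330 → 11376
Population now: 0–14=3823, 15–29=3469, 30–44=5122, 45+=11376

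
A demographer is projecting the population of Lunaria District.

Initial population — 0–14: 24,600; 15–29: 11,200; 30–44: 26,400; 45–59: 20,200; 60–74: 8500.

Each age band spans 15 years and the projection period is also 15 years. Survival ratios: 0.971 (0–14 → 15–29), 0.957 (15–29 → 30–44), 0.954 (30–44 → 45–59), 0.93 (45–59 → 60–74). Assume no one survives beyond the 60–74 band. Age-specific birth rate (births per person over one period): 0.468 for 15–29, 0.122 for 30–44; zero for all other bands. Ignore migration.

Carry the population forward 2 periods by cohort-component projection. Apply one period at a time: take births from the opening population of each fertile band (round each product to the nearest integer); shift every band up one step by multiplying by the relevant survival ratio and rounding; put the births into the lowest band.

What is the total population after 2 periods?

Period 1.
Births: 11200 × 0.468 = 5242, 26400 × 0.122 = 3221 — total 8463
15–29: 24600 × 0.971 = 23887
30–44: 11200 × 0.957 = 10718
45–59: 26400 × 0.954 = 25186
60–74: 20200 × 0.93 = 18786
Giving 8463 / 23887 / 10718 / 25186 / 18786.
Period 2.
Births: 23887 × 0.468 = 11179, 10718 × 0.122 = 1308 — total 12487
15–29: 8463 × 0.971 = 8218
30–44: 23887 × 0.957 = 22860
45–59: 10718 × 0.954 = 10225
60–74: 25186 × 0.93 = 23423
Giving 12487 / 8218 / 22860 / 10225 / 23423.
Total after period 2: 12487 + 8218 + 22860 + 10225 + 23423 = 77213

77213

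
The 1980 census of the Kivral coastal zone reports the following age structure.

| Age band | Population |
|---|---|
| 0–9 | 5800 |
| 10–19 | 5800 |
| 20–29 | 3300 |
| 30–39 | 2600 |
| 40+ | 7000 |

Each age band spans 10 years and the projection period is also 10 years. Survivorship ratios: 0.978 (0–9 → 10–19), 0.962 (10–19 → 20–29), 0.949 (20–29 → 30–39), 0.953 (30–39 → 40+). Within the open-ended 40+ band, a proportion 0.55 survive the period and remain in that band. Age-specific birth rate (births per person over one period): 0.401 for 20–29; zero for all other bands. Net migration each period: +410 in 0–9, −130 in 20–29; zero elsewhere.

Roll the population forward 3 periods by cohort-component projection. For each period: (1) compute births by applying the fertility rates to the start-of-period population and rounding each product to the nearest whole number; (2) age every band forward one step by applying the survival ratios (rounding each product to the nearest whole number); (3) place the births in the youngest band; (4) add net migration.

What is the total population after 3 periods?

20124

After projecting period 1:
Births: 3300 × 0.401 = 1323
10–19: 5800 × 0.978 = 5672
20–29: 5800 × 0.962 = 5580
30–39: 3300 × 0.949 = 3132
40+: 2600 × 0.953 + 7000 × 0.55 = 2478 + 3850 = 6328
Net migration: 0–9 + 410 → 1733; 20–29 − 130 → 5450
→ [1733, 5672, 5450, 3132, 6328]
After projecting period 2:
Births: 5450 × 0.401 = 2185
10–19: 1733 × 0.978 = 1695
20–29: 5672 × 0.962 = 5456
30–39: 5450 × 0.949 = 5172
40+: 3132 × 0.953 + 6328 × 0.55 = 2985 + 3480 = 6465
Net migration: 0–9 + 410 → 2595; 20–29 − 130 → 5326
→ [2595, 1695, 5326, 5172, 6465]
After projecting period 3:
Births: 5326 × 0.401 = 2136
10–19: 2595 × 0.978 = 2538
20–29: 1695 × 0.962 = 1631
30–39: 5326 × 0.949 = 5054
40+: 5172 × 0.953 + 6465 × 0.55 = 4929 + 3556 = 8485
Net migration: 0–9 + 410 → 2546; 20–29 − 130 → 1501
→ [2546, 2538, 1501, 5054, 8485]
Total after period 3: 2546 + 2538 + 1501 + 5054 + 8485 = 20124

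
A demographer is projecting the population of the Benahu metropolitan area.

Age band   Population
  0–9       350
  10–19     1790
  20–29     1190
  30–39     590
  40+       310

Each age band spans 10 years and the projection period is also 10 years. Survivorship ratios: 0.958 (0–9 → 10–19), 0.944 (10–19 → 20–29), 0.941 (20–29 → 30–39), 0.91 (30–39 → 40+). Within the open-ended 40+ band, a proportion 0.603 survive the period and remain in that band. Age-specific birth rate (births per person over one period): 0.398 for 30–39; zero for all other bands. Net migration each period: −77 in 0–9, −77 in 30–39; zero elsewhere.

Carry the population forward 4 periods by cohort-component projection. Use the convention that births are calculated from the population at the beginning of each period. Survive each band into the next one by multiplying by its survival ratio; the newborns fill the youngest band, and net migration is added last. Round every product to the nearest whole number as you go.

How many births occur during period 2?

415

Call the bands 1 to 5, youngest first.
Period 1.
Births: 590 * 0.398 = 235
Band 2: 350 * 0.958 = 335
Band 3: 1790 * 0.944 = 1690
Band 4: 1190 * 0.941 = 1120
Band 5: 590 * 0.91 + 310 * 0.603 = 537 + 187 = 724
Net migration: Band 1 − 77 → 158; Band 4 − 77 → 1043
→ [158, 335, 1690, 1043, 724]
Period 2.
Births: 1043 * 0.398 = 415
Band 2: 158 * 0.958 = 151
Band 3: 335 * 0.944 = 316
Band 4: 1690 * 0.941 = 1590
Band 5: 1043 * 0.91 + 724 * 0.603 = 949 + 437 = 1386
Net migration: Band 1 − 77 → 338; Band 4 − 77 → 1513
→ [338, 151, 316, 1513, 1386]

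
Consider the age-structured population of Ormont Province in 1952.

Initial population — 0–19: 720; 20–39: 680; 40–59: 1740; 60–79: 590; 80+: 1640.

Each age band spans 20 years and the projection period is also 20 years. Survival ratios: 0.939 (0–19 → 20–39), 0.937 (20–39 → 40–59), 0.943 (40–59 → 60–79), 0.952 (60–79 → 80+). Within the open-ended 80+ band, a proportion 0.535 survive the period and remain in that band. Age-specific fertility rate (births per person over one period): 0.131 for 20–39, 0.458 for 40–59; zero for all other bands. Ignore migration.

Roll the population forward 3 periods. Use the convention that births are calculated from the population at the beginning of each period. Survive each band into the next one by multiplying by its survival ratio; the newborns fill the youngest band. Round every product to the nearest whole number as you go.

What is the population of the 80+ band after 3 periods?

Numbering the bands 1..5 from youngest to oldest:
Period 1:
Births: 680 × 0.131 = 89, 1740 × 0.458 = 797 → total 886
Band 2: 720 × 0.939 = 676
Band 3: 680 × 0.937 = 637
Band 4: 1740 × 0.943 = 1641
Band 5: 590 × 0.952 + 1640 × 0.535 = 562 + 877 = 1439
→ [886, 676, 637, 1641, 1439]
Period 2:
Births: 676 × 0.131 = 89, 637 × 0.458 = 292 → total 381
Band 2: 886 × 0.939 = 832
Band 3: 676 × 0.937 = 633
Band 4: 637 × 0.943 = 601
Band 5: 1641 × 0.952 + 1439 × 0.535 = 1562 + 770 = 2332
→ [381, 832, 633, 601, 2332]
Period 3:
Births: 832 × 0.131 = 109, 633 × 0.458 = 290 → total 399
Band 2: 381 × 0.939 = 358
Band 3: 832 × 0.937 = 780
Band 4: 633 × 0.943 = 597
Band 5: 601 × 0.952 + 2332 × 0.535 = 572 + 1248 = 1820
→ [399, 358, 780, 597, 1820]

1820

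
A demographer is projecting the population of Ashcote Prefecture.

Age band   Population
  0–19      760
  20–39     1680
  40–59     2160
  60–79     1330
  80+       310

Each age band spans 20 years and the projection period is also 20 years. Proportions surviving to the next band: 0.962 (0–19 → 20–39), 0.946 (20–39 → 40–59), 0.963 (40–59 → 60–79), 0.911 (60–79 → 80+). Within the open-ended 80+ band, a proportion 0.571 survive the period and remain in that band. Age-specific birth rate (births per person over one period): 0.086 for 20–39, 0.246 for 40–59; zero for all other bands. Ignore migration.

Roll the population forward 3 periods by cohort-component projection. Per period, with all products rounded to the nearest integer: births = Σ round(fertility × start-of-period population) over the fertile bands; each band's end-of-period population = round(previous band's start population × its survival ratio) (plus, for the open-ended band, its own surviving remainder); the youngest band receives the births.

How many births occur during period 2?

454

Numbering the groups 1..5 from youngest to oldest:
Period 1:
Births: 1680 × 0.086 = 144  |  2160 × 0.246 = 531 → 675
Group 2: 760 × 0.962 = 731
Group 3: 1680 × 0.946 = 1589
Group 4: 2160 × 0.963 = 2080
Group 5: 1330 × 0.911 + 310 × 0.571 = 1212 + 177 = 1389
→ [675, 731, 1589, 2080, 1389]
Period 2:
Births: 731 × 0.086 = 63  |  1589 × 0.246 = 391 → 454
Group 2: 675 × 0.962 = 649
Group 3: 731 × 0.946 = 692
Group 4: 1589 × 0.963 = 1530
Group 5: 2080 × 0.911 + 1389 × 0.571 = 1895 + 793 = 2688
→ [454, 649, 692, 1530, 2688]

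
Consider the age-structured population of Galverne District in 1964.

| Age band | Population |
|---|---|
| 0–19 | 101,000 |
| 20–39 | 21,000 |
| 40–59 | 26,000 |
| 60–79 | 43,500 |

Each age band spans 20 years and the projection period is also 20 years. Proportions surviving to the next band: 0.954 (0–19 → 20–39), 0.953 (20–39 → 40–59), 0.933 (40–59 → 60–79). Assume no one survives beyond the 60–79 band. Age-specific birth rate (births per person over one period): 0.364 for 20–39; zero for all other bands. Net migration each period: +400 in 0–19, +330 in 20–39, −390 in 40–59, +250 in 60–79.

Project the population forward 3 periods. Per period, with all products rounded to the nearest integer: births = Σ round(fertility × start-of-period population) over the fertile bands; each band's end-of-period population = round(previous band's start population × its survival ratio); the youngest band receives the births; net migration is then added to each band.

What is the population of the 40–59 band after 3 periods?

After projecting period 1:
Births: 21000 * 0.364 = 7644
20–39: 101000 * 0.954 = 96354
40–59: 21000 * 0.953 = 20013
60–79: 26000 * 0.933 = 24258
Net migration: 0–19 + 400 → 8044; 20–39 + 330 → 96684; 40–59 − 390 → 19623; 60–79 + 250 → 24508
End of period: [8044, 96684, 19623, 24508]
After projecting period 2:
Births: 96684 * 0.364 = 35193
20–39: 8044 * 0.954 = 7674
40–59: 96684 * 0.953 = 92140
60–79: 19623 * 0.933 = 18308
Net migration: 0–19 + 400 → 35593; 20–39 + 330 → 8004; 40–59 − 390 → 91750; 60–79 + 250 → 18558
End of period: [35593, 8004, 91750, 18558]
After projecting period 3:
Births: 8004 * 0.364 = 2913
20–39: 35593 * 0.954 = 33956
40–59: 8004 * 0.953 = 7628
60–79: 91750 * 0.933 = 85603
Net migration: 0–19 + 400 → 3313; 20–39 + 330 → 34286; 40–59 − 390 → 7238; 60–79 + 250 → 85853
End of period: [3313, 34286, 7238, 85853]

7238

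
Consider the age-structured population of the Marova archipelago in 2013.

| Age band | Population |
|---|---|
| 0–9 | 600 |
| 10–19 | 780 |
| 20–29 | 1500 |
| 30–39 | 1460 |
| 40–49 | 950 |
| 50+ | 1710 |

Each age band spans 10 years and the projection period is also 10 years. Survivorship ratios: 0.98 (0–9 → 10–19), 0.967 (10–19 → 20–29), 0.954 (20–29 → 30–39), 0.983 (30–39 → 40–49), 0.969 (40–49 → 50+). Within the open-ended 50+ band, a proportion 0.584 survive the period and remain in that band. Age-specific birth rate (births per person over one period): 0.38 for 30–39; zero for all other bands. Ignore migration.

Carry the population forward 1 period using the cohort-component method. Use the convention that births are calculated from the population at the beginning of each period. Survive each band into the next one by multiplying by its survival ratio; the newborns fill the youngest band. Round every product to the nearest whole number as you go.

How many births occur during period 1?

Period 1.
Births: 1460 × 0.38 = 555
10–19: 600 × 0.98 = 588
20–29: 780 × 0.967 = 754
30–39: 1500 × 0.954 = 1431
40–49: 1460 × 0.983 = 1435
50+: 950 × 0.969 + 1710 × 0.584 = 921 + 999 = 1920
End of period: [555, 588, 754, 1431, 1435, 1920]

555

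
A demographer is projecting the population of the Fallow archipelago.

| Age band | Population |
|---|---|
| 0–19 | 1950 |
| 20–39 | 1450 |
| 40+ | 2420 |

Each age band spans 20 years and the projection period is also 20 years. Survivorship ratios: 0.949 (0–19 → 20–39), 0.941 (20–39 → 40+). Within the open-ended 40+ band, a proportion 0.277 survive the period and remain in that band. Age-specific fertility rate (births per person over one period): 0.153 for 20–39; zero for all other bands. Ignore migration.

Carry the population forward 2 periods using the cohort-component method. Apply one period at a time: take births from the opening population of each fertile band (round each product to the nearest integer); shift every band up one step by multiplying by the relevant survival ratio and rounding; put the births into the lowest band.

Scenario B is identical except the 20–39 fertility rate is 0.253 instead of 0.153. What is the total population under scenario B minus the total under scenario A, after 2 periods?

After projecting period 1:
Births: 1450 * 0.153 = 222
20–39: 1950 * 0.949 = 1851
40+: 1450 * 0.941 + 2420 * 0.277 = 1364 + 670 = 2034
→ [222, 1851, 2034]
After projecting period 2:
Births: 1851 * 0.153 = 283
20–39: 222 * 0.949 = 211
40+: 1851 * 0.941 + 2034 * 0.277 = 1742 + 563 = 2305
→ [283, 211, 2305]
Scenario A total after 2 periods: 2799
Scenario B projection —
After projecting period 1:
Births: 1450 * 0.253 = 367
20–39: 1950 * 0.949 = 1851
40+: 1450 * 0.941 + 2420 * 0.277 = 1364 + 670 = 2034
→ [367, 1851, 2034]
After projecting period 2:
Births: 1851 * 0.253 = 468
20–39: 367 * 0.949 = 348
40+: 1851 * 0.941 + 2034 * 0.277 = 1742 + 563 = 2305
→ [468, 348, 2305]
Scenario B total after 2 periods: 3121
Difference B − A = 3121 − 2799 = 322

322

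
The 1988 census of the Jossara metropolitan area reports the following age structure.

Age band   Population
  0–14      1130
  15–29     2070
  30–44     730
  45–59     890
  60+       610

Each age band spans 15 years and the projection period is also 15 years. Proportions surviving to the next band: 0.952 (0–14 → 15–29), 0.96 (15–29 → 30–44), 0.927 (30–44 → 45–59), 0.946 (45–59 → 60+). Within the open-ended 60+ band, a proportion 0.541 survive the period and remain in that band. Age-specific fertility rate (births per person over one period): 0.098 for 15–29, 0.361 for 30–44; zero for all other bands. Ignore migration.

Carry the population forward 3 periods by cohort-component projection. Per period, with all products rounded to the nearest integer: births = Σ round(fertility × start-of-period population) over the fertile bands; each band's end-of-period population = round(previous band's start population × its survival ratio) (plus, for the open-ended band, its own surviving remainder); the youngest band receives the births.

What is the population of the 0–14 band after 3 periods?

417

Let band 1 be 0–14 through band 5 = 60+.
— Period 1 —
Births: 2070 * 0.098 = 203 ; 730 * 0.361 = 264 — total 467
Band 2: 1130 * 0.952 = 1076
Band 3: 2070 * 0.96 = 1987
Band 4: 730 * 0.927 = 677
Band 5: 890 * 0.946 + 610 * 0.541 = 842 + 330 = 1172
Giving 467 / 1076 / 1987 / 677 / 1172.
— Period 2 —
Births: 1076 * 0.098 = 105 ; 1987 * 0.361 = 717 — total 822
Band 2: 467 * 0.952 = 445
Band 3: 1076 * 0.96 = 1033
Band 4: 1987 * 0.927 = 1842
Band 5: 677 * 0.946 + 1172 * 0.541 = 640 + 634 = 1274
Giving 822 / 445 / 1033 / 1842 / 1274.
— Period 3 —
Births: 445 * 0.098 = 44 ; 1033 * 0.361 = 373 — total 417
Band 2: 822 * 0.952 = 783
Band 3: 445 * 0.96 = 427
Band 4: 1033 * 0.927 = 958
Band 5: 1842 * 0.946 + 1274 * 0.541 = 1743 + 689 = 2432
Giving 417 / 783 / 427 / 958 / 2432.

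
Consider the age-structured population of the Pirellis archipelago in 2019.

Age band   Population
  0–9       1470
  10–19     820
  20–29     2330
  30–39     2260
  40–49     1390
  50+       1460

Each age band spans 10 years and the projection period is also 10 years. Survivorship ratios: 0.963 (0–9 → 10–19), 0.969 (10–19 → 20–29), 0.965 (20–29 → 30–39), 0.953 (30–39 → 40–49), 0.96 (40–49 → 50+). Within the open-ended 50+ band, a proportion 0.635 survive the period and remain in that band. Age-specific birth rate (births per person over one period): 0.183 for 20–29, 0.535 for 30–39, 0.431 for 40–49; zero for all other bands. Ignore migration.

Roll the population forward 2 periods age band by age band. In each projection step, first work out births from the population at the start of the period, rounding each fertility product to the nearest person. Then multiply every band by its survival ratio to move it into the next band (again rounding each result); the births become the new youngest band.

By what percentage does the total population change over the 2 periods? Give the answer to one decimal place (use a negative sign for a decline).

Call the groups 1 to 6, youngest first.
— Period 1 —
Births: 2330 × 0.183 = 426, 2260 × 0.535 = 1209, 1390 × 0.431 = 599 → 2234
Group 2: 1470 × 0.963 = 1416
Group 3: 820 × 0.969 = 795
Group 4: 2330 × 0.965 = 2248
Group 5: 2260 × 0.953 = 2154
Group 6: 1390 × 0.96 + 1460 × 0.635 = 1334 + 927 = 2261
End of period: [2234, 1416, 795, 2248, 2154, 2261]
— Period 2 —
Births: 795 × 0.183 = 145, 2248 × 0.535 = 1203, 2154 × 0.431 = 928 → 2276
Group 2: 2234 × 0.963 = 2151
Group 3: 1416 × 0.969 = 1372
Group 4: 795 × 0.965 = 767
Group 5: 2248 × 0.953 = 2142
Group 6: 2154 × 0.96 + 2261 × 0.635 = 2068 + 1436 = 3504
End of period: [2276, 2151, 1372, 767, 2142, 3504]
Total: 9730 → 12212; change = 2482; percentage change = 25.5%

25.5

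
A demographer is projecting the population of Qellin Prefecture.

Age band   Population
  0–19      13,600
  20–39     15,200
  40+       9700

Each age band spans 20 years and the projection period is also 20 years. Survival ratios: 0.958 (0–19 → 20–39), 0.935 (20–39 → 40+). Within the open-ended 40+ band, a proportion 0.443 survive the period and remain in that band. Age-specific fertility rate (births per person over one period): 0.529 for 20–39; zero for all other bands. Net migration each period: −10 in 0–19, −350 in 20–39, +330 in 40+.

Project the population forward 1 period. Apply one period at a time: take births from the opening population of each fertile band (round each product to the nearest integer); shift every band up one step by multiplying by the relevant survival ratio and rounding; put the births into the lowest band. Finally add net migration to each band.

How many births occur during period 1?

Call the bands 1 to 3, youngest first.
Period 1.
Births: 15200 * 0.529 = 8041
Band 2: 13600 * 0.958 = 13029
Band 3: 15200 * 0.935 + 9700 * 0.443 = 14212 + 4297 = 18509
Net migration: Band 1 − 10 → 8031; Band 2 − 350 → 12679; Band 3 + 330 → 18839
→ [8031, 12679, 18839]

8041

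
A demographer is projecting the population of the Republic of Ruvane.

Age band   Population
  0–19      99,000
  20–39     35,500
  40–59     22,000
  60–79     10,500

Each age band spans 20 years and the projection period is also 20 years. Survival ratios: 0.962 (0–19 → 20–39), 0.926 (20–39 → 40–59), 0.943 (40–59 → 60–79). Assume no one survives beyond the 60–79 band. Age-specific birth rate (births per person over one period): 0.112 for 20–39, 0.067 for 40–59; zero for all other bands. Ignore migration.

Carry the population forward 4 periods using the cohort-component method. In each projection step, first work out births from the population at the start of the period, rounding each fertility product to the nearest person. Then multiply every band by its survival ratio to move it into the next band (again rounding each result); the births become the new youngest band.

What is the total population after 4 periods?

[period 1]
Births: 35500 × 0.112 = 3976 ; 22000 × 0.067 = 1474 → 5450
20–39: 99000 × 0.962 = 95238
40–59: 35500 × 0.926 = 32873
60–79: 22000 × 0.943 = 20746
Population now: 0–19=5450, 20–39=95238, 40–59=32873, 60–79=20746
[period 2]
Births: 95238 × 0.112 = 10667 ; 32873 × 0.067 = 2202 → 12869
20–39: 5450 × 0.962 = 5243
40–59: 95238 × 0.926 = 88190
60–79: 32873 × 0.943 = 30999
Population now: 0–19=12869, 20–39=5243, 40–59=88190, 60–79=30999
[period 3]
Births: 5243 × 0.112 = 587 ; 88190 × 0.067 = 5909 → 6496
20–39: 12869 × 0.962 = 12380
40–59: 5243 × 0.926 = 4855
60–79: 88190 × 0.943 = 83163
Population now: 0–19=6496, 20–39=12380, 40–59=4855, 60–79=83163
[period 4]
Births: 12380 × 0.112 = 1387 ; 4855 × 0.067 = 325 → 1712
20–39: 6496 × 0.962 = 6249
40–59: 12380 × 0.926 = 11464
60–79: 4855 × 0.943 = 4578
Population now: 0–19=1712, 20–39=6249, 40–59=11464, 60–79=4578
Total after period 4: 1712 + 6249 + 11464 + 4578 = 24003

24003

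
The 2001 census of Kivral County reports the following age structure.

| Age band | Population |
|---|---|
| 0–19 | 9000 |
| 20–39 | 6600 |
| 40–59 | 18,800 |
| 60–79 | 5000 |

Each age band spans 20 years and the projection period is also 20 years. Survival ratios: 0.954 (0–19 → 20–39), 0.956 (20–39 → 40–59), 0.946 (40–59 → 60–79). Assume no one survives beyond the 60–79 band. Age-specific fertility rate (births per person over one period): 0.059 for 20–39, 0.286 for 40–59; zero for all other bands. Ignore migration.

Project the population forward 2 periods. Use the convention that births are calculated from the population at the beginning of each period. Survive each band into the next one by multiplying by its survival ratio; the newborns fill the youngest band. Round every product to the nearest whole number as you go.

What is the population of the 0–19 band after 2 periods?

Period 1.
Births: 6600 × 0.059 = 389  |  18800 × 0.286 = 5377 → 5766
20–39: 9000 × 0.954 = 8586
40–59: 6600 × 0.956 = 6310
60–79: 18800 × 0.946 = 17785
→ [5766, 8586, 6310, 17785]
Period 2.
Births: 8586 × 0.059 = 507  |  6310 × 0.286 = 1805 → 2312
20–39: 5766 × 0.954 = 5501
40–59: 8586 × 0.956 = 8208
60–79: 6310 × 0.946 = 5969
→ [2312, 5501, 8208, 5969]

2312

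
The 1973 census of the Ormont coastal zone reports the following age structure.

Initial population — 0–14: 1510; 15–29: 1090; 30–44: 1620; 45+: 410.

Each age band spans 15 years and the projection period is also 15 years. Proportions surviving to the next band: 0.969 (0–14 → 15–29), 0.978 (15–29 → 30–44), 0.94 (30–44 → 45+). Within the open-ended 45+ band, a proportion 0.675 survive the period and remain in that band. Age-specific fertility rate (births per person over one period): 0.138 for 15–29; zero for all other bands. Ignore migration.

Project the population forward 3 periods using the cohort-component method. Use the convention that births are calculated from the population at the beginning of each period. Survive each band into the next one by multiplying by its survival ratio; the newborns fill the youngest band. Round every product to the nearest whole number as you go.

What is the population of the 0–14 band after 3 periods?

(Groups numbered youngest = 1 to oldest = 4.)
After projecting period 1:
Births: 1090 × 0.138 = 150
Group 2: 1510 × 0.969 = 1463
Group 3: 1090 × 0.978 = 1066
Group 4: 1620 × 0.94 + 410 × 0.675 = 1523 + 277 = 1800
Giving 150 / 1463 / 1066 / 1800.
After projecting period 2:
Births: 1463 × 0.138 = 202
Group 2: 150 × 0.969 = 145
Group 3: 1463 × 0.978 = 1431
Group 4: 1066 × 0.94 + 1800 × 0.675 = 1002 + 1215 = 2217
Giving 202 / 145 / 1431 / 2217.
After projecting period 3:
Births: 145 × 0.138 = 20
Group 2: 202 × 0.969 = 196
Group 3: 145 × 0.978 = 142
Group 4: 1431 × 0.94 + 2217 × 0.675 = 1345 + 1496 = 2841
Giving 20 / 196 / 142 / 2841.

20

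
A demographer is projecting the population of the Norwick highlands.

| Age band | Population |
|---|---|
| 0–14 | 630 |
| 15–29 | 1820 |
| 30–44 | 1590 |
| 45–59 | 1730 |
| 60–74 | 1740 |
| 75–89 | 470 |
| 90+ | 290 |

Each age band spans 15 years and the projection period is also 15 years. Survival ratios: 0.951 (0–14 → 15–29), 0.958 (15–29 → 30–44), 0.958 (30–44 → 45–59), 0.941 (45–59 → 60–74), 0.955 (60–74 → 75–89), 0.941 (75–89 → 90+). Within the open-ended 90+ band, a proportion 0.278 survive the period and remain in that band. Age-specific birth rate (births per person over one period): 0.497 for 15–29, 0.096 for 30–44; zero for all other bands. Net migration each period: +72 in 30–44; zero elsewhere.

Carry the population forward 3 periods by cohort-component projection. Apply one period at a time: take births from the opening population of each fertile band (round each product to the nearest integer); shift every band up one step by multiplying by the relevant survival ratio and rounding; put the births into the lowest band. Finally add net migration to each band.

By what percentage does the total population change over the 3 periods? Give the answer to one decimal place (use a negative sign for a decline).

-8.0

Period 1.
Births: 1820 × 0.497 = 905 ; 1590 × 0.096 = 153 — total 1058
15–29: 630 × 0.951 = 599
30–44: 1820 × 0.958 = 1744
45–59: 1590 × 0.958 = 1523
60–74: 1730 × 0.941 = 1628
75–89: 1740 × 0.955 = 1662
90+: 470 × 0.941 + 290 × 0.278 = 442 + 81 = 523
Net migration: 30–44 + 72 → 1816
Giving 1058 / 599 / 1816 / 1523 / 1628 / 1662 / 523.
Period 2.
Births: 599 × 0.497 = 298 ; 1816 × 0.096 = 174 — total 472
15–29: 1058 × 0.951 = 1006
30–44: 599 × 0.958 = 574
45–59: 1816 × 0.958 = 1740
60–74: 1523 × 0.941 = 1433
75–89: 1628 × 0.955 = 1555
90+: 1662 × 0.941 + 523 × 0.278 = 1564 + 145 = 1709
Net migration: 30–44 + 72 → 646
Giving 472 / 1006 / 646 / 1740 / 1433 / 1555 / 1709.
Period 3.
Births: 1006 × 0.497 = 500 ; 646 × 0.096 = 62 — total 562
15–29: 472 × 0.951 = 449
30–44: 1006 × 0.958 = 964
45–59: 646 × 0.958 = 619
60–74: 1740 × 0.941 = 1637
75–89: 1433 × 0.955 = 1369
90+: 1555 × 0.941 + 1709 × 0.278 = 1463 + 475 = 1938
Net migration: 30–44 + 72 → 1036
Giving 562 / 449 / 1036 / 619 / 1637 / 1369 / 1938.
Total: 8270 → 7610; change = -660; percentage change = -8.0%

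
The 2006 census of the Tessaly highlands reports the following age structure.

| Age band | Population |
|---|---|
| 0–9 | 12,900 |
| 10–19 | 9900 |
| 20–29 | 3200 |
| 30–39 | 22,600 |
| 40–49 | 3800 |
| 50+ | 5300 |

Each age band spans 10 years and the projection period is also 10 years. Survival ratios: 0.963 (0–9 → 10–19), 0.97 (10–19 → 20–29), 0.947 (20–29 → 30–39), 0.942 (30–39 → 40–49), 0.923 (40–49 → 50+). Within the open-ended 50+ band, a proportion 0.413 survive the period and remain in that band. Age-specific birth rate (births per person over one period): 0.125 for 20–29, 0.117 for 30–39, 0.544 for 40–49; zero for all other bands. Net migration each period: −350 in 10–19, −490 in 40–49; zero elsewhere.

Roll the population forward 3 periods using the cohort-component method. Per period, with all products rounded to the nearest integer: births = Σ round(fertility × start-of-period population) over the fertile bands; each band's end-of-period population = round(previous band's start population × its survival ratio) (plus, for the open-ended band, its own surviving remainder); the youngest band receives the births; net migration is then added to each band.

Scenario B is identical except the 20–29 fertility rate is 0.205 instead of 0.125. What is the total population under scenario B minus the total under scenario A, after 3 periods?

1915

[period 1]
Births: 3200 * 0.125 = 400  |  22600 * 0.117 = 2644  |  3800 * 0.544 = 2067 → 5111
10–19: 12900 * 0.963 = 12423
20–29: 9900 * 0.97 = 9603
30–39: 3200 * 0.947 = 3030
40–49: 22600 * 0.942 = 21289
50+: 3800 * 0.923 + 5300 * 0.413 = 3507 + 2189 = 5696
Net migration: 10–19 − 350 → 12073; 40–49 − 490 → 20799
Giving 5111 / 12073 / 9603 / 3030 / 20799 / 5696.
[period 2]
Births: 9603 * 0.125 = 1200  |  3030 * 0.117 = 355  |  20799 * 0.544 = 11315 → 12870
10–19: 5111 * 0.963 = 4922
20–29: 12073 * 0.97 = 11711
30–39: 9603 * 0.947 = 9094
40–49: 3030 * 0.942 = 2854
50+: 20799 * 0.923 + 5696 * 0.413 = 19197 + 2352 = 21549
Net migration: 10–19 − 350 → 4572; 40–49 − 490 → 2364
Giving 12870 / 4572 / 11711 / 9094 / 2364 / 21549.
[period 3]
Births: 11711 * 0.125 = 1464  |  9094 * 0.117 = 1064  |  2364 * 0.544 = 1286 → 3814
10–19: 12870 * 0.963 = 12394
20–29: 4572 * 0.97 = 4435
30–39: 11711 * 0.947 = 11090
40–49: 9094 * 0.942 = 8567
50+: 2364 * 0.923 + 21549 * 0.413 = 2182 + 8900 = 11082
Net migration: 10–19 − 350 → 12044; 40–49 − 490 → 8077
Giving 3814 / 12044 / 4435 / 11090 / 8077 / 11082.
Scenario A total after 3 periods: 50542
Scenario B projection —
[period 1]
Births: 3200 * 0.205 = 656  |  22600 * 0.117 = 2644  |  3800 * 0.544 = 2067 → 5367
10–19: 12900 * 0.963 = 12423
20–29: 9900 * 0.97 = 9603
30–39: 3200 * 0.947 = 3030
40–49: 22600 * 0.942 = 21289
50+: 3800 * 0.923 + 5300 * 0.413 = 3507 + 2189 = 5696
Net migration: 10–19 − 350 → 12073; 40–49 − 490 → 20799
Giving 5367 / 12073 / 9603 / 3030 / 20799 / 5696.
[period 2]
Births: 9603 * 0.205 = 1969  |  3030 * 0.117 = 355  |  20799 * 0.544 = 11315 → 13639
10–19: 5367 * 0.963 = 5168
20–29: 12073 * 0.97 = 11711
30–39: 9603 * 0.947 = 9094
40–49: 3030 * 0.942 = 2854
50+: 20799 * 0.923 + 5696 * 0.413 = 19197 + 2352 = 21549
Net migration: 10–19 − 350 → 4818; 40–49 − 490 → 2364
Giving 13639 / 4818 / 11711 / 9094 / 2364 / 21549.
[period 3]
Births: 11711 * 0.205 = 2401  |  9094 * 0.117 = 1064  |  2364 * 0.544 = 1286 → 4751
10–19: 13639 * 0.963 = 13134
20–29: 4818 * 0.97 = 4673
30–39: 11711 * 0.947 = 11090
40–49: 9094 * 0.942 = 8567
50+: 2364 * 0.923 + 21549 * 0.413 = 2182 + 8900 = 11082
Net migration: 10–19 − 350 → 12784; 40–49 − 490 → 8077
Giving 4751 / 12784 / 4673 / 11090 / 8077 / 11082.
Scenario B total after 3 periods: 52457
Difference B − A = 52457 − 50542 = 1915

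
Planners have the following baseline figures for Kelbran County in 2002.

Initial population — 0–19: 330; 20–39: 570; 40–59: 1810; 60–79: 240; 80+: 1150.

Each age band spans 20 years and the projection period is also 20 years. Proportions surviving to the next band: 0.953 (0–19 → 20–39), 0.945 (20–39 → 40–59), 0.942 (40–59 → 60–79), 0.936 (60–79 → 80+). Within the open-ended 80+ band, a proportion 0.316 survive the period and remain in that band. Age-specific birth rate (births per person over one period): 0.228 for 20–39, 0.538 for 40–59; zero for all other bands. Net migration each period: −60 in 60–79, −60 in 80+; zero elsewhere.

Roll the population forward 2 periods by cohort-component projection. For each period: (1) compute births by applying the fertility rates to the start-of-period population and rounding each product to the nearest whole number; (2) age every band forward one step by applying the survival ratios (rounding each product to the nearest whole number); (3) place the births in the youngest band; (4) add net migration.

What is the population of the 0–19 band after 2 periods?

Period 1.
Births: 570 × 0.228 = 130  |  1810 × 0.538 = 974 ⇒ total 1104
20–39: 330 × 0.953 = 314
40–59: 570 × 0.945 = 539
60–79: 1810 × 0.942 = 1705
80+: 240 × 0.936 + 1150 × 0.316 = 225 + 363 = 588
Net migration: 60–79 − 60 → 1645; 80+ − 60 → 528
Giving 1104 / 314 / 539 / 1645 / 528.
Period 2.
Births: 314 × 0.228 = 72  |  539 × 0.538 = 290 ⇒ total 362
20–39: 1104 × 0.953 = 1052
40–59: 314 × 0.945 = 297
60–79: 539 × 0.942 = 508
80+: 1645 × 0.936 + 528 × 0.316 = 1540 + 167 = 1707
Net migration: 60–79 − 60 → 448; 80+ − 60 → 1647
Giving 362 / 1052 / 297 / 448 / 1647.

362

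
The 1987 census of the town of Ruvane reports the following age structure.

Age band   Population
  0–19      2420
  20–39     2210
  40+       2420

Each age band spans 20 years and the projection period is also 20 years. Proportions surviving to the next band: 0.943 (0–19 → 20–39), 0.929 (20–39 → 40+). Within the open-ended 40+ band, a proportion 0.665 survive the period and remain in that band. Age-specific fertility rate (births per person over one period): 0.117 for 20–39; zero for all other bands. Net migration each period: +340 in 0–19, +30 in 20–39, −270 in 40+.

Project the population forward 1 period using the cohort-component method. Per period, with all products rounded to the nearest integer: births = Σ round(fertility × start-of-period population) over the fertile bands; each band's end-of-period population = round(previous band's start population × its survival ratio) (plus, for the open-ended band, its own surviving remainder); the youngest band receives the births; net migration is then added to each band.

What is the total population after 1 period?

6303

After projecting period 1:
Births: 2210 * 0.117 = 259
20–39: 2420 * 0.943 = 2282
40+: 2210 * 0.929 + 2420 * 0.665 = 2053 + 1609 = 3662
Net migration: 0–19 + 340 → 599; 20–39 + 30 → 2312; 40+ − 270 → 3392
Giving 599 / 2312 / 3392.
Total after period 1: 599 + 2312 + 3392 = 6303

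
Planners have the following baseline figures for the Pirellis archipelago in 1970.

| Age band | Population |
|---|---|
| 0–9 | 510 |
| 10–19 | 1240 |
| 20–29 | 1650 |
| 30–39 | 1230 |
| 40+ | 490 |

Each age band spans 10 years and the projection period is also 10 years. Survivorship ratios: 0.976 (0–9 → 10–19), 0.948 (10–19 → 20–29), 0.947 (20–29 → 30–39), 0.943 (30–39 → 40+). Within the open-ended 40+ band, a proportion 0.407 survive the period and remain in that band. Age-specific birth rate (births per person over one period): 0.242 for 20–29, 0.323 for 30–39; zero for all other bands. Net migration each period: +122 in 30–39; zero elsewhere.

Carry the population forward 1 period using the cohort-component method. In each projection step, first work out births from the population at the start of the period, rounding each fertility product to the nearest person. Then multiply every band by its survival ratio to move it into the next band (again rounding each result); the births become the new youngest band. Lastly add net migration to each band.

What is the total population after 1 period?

Period 1.
Births: 1650 × 0.242 = 399  |  1230 × 0.323 = 397 → 796
10–19: 510 × 0.976 = 498
20–29: 1240 × 0.948 = 1176
30–39: 1650 × 0.947 = 1563
40+: 1230 × 0.943 + 490 × 0.407 = 1160 + 199 = 1359
Net migration: 30–39 + 122 → 1685
→ [796, 498, 1176, 1685, 1359]
Total after period 1: 796 + 498 + 1176 + 1685 + 1359 = 5514

5514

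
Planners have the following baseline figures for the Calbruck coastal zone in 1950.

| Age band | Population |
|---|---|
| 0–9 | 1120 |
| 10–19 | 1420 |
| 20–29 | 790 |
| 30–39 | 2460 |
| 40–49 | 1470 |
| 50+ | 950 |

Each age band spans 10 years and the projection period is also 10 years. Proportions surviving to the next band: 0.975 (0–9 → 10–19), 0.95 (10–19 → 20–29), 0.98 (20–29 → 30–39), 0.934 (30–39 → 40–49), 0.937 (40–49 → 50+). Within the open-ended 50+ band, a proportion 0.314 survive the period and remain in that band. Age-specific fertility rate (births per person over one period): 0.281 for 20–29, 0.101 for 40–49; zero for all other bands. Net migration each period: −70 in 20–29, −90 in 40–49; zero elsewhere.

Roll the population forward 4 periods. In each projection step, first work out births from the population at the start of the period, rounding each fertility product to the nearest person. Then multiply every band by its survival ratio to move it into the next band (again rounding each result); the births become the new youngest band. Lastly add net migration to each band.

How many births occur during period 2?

582

Period 1:
Births: 790 × 0.281 = 222  |  1470 × 0.101 = 148 → 370
10–19: 1120 × 0.975 = 1092
20–29: 1420 × 0.95 = 1349
30–39: 790 × 0.98 = 774
40–49: 2460 × 0.934 = 2298
50+: 1470 × 0.937 + 950 × 0.314 = 1377 + 298 = 1675
Net migration: 20–29 − 70 → 1279; 40–49 − 90 → 2208
End of period: [370, 1092, 1279, 774, 2208, 1675]
Period 2:
Births: 1279 × 0.281 = 359  |  2208 × 0.101 = 223 → 582
10–19: 370 × 0.975 = 361
20–29: 1092 × 0.95 = 1037
30–39: 1279 × 0.98 = 1253
40–49: 774 × 0.934 = 723
50+: 2208 × 0.937 + 1675 × 0.314 = 2069 + 526 = 2595
Net migration: 20–29 − 70 → 967; 40–49 − 90 → 633
End of period: [582, 361, 967, 1253, 633, 2595]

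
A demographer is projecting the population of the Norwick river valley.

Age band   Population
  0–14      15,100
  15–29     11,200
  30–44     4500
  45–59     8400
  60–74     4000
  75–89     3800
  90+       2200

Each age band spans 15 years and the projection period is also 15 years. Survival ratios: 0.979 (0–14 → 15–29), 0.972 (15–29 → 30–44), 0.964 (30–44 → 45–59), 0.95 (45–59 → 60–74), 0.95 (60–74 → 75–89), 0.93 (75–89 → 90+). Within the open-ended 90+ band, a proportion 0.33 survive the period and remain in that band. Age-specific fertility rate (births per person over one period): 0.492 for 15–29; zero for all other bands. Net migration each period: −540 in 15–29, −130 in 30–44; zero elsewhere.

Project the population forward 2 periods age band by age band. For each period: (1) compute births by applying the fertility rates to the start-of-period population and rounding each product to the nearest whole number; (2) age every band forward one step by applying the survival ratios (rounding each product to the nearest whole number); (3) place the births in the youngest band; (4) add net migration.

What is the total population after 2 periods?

52587

Let group 1 be 0–14 through group 7 = 90+.
— Period 1 —
Births: 11200 × 0.492 = 5510
Group 2: 15100 × 0.979 = 14783
Group 3: 11200 × 0.972 = 10886
Group 4: 4500 × 0.964 = 4338
Group 5: 8400 × 0.95 = 7980
Group 6: 4000 × 0.95 = 3800
Group 7: 3800 × 0.93 + 2200 × 0.33 = 3534 + 726 = 4260
Net migration: Group 2 − 540 → 14243; Group 3 − 130 → 10756
End of period: [5510, 14243, 10756, 4338, 7980, 3800, 4260]
— Period 2 —
Births: 14243 × 0.492 = 7008
Group 2: 5510 × 0.979 = 5394
Group 3: 14243 × 0.972 = 13844
Group 4: 10756 × 0.964 = 10369
Group 5: 4338 × 0.95 = 4121
Group 6: 7980 × 0.95 = 7581
Group 7: 3800 × 0.93 + 4260 × 0.33 = 3534 + 1406 = 4940
Net migration: Group 2 − 540 → 4854; Group 3 − 130 → 13714
End of period: [7008, 4854, 13714, 10369, 4121, 7581, 4940]
Total after period 2: 7008 + 4854 + 13714 + 10369 + 4121 + 7581 + 4940 = 52587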